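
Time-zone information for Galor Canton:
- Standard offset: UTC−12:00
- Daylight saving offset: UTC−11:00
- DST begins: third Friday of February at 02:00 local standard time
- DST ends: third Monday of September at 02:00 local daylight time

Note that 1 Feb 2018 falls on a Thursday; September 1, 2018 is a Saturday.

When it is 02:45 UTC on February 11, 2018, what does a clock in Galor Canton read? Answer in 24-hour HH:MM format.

1 February 2018 is a Thursday, so the first Friday is February 2 and the third is February 16.
1 September 2018 is a Saturday, so the first Monday is September 3 and the third is September 17.
At the standard offset (UTC−12:00), 02:45 UTC − 12h = 14:45 Galor Canton standard time (rolling into the previous day, 10 February 2018).
Daylight saving runs 16 February – 17 September; the standard-time date in Galor Canton, February 10, 2018, is outside that window, so Galor Canton is on standard time at UTC−12:00.
02:45 UTC − 12h = 14:45 local (rolling into the previous day, 10 February 2018).

14:45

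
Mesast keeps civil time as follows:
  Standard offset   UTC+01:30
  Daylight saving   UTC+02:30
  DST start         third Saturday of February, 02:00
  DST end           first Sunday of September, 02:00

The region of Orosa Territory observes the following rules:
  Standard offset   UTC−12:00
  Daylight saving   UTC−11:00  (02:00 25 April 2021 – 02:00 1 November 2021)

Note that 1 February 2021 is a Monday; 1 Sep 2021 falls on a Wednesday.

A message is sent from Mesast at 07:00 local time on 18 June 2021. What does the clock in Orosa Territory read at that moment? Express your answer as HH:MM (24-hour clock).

17:30

1 February 2021 is a Monday, so the first Saturday is February 6 and the third is February 20.
1 September 2021 is a Wednesday, so the first Sunday is September 5.
18 June 2021 lies within the daylight-saving period (20 February – 5 September), so Mesast is on daylight time, UTC+02:30.
07:00 Mesast − 2h30m = 04:30 UTC.
At the standard offset (UTC−12:00), 04:30 UTC − 12h = 16:30 Orosa Territory standard time (rolling into the previous day, 17 June 2021).
The standard-time date in Orosa Territory, 17 June 2021, lies within the daylight-saving period (25 April – 1 November), so Orosa Territory is on daylight time, UTC−11:00.
04:30 UTC − 11h = 17:30 Orosa Territory (rolling into the previous day, 17 June 2021).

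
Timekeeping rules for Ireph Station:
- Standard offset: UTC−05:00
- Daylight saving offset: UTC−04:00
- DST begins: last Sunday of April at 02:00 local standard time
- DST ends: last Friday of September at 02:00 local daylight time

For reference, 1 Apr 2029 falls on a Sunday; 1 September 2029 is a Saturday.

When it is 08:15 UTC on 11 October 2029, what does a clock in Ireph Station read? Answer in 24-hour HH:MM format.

1 April 2029 is a Sunday, so Sundays fall on 1, 8, 15, 22, 29; the last is April 29.
1 September 2029 is a Saturday, so Fridays fall on 7, 14, 21, 28; the last is September 28.
At the standard offset (UTC−05:00), 08:15 UTC − 5h = 03:15 Ireph Station standard time.
The standard-time date in Ireph Station, 11 October 2029, does not fall between 29 April and 28 September, so daylight saving is not in effect and Ireph Station is at UTC−05:00.
08:15 UTC − 5h = 03:15 local.

03:15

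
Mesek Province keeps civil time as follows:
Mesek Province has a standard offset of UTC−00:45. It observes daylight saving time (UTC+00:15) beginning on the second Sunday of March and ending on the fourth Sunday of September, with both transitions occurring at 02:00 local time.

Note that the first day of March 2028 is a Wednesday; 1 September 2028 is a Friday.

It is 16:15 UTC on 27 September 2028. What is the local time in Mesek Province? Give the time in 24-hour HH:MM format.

1 March 2028 is a Wednesday, so the first Sunday is March 5 and the second is March 12.
1 September 2028 is a Friday, so the first Sunday is September 3 and the fourth is September 24.
At the standard offset (UTC−00:45), 16:15 UTC − 0h45m = 15:30 Mesek Province standard time.
The standard-time date in Mesek Province, 27 September 2028, is outside the daylight-saving period (12 March – 24 September), so Mesek Province is on standard time, UTC−00:45.
16:15 UTC − 0h45m = 15:30 local.

15:30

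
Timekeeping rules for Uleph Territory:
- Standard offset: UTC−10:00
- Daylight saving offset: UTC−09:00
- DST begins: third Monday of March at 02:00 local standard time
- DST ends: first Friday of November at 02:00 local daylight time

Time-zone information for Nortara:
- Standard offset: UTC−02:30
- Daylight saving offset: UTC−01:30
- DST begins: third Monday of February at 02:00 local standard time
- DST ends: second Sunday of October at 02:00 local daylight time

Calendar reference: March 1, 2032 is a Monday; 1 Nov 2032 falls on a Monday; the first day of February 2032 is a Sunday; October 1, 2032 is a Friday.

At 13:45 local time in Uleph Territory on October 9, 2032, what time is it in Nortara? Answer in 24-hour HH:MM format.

21:15

1 March 2032 is a Monday, so the first Monday is March 1 and the third is March 15.
1 November 2032 is a Monday, so the first Friday is November 5.
Daylight saving runs 15 March – 5 November; October 9, 2032 is inside that window, so Uleph Territory is at UTC−09:00.
13:45 Uleph Territory + 9h = 22:45 UTC.
1 February 2032 is a Sunday, so the first Monday is February 2 and the third is February 16.
1 October 2032 is a Friday, so the first Sunday is October 3 and the second is October 10.
At the standard offset (UTC−02:30), 22:45 UTC − 2h30m = 20:15 Nortara standard time.
Daylight saving runs 16 February – 10 October; the standard-time date in Nortara, October 9, 2032, is inside that window, so Nortara is at UTC−01:30.
22:45 UTC − 1h30m = 21:15 Nortara.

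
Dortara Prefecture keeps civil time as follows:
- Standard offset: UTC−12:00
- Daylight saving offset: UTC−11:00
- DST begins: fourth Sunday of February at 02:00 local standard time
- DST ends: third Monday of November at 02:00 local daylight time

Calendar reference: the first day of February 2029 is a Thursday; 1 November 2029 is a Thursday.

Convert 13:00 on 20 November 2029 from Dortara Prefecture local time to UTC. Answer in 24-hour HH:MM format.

01:00

1 February 2029 is a Thursday, so the first Sunday is February 4 and the fourth is February 25.
1 November 2029 is a Thursday, so the first Monday is November 5 and the third is November 19.
20 November 2029 does not fall between 25 February and 19 November, so daylight saving is not in effect and Dortara Prefecture is at UTC−12:00.
13:00 local + 12h = 01:00 UTC (rolling into the next day, 21 November 2029).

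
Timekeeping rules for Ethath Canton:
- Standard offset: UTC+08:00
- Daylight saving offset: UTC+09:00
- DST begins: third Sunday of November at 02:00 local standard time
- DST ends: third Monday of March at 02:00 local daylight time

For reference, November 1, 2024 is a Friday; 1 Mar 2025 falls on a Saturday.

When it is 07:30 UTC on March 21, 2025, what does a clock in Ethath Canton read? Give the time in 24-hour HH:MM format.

1 November 2024 is a Friday, so the first Sunday is November 3 and the third is November 17.
1 March 2025 is a Saturday, so the first Monday is March 3 and the third is March 17.
At the standard offset (UTC+08:00), 07:30 UTC + 8h = 15:30 Ethath Canton standard time.
The standard-time date in Ethath Canton, March 21, 2025, does not fall between 17 November 2024 and 17 March 2025, so daylight saving is not in effect and Ethath Canton is at UTC+08:00.
07:30 UTC + 8h = 15:30 local.

15:30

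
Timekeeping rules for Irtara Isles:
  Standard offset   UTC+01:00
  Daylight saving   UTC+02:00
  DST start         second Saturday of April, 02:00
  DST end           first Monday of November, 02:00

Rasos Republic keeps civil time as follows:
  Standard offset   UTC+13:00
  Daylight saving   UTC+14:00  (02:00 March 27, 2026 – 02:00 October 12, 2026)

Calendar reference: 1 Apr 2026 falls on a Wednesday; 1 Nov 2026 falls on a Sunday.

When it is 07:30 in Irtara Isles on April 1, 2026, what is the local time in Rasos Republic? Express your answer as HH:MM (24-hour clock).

20:30

1 April 2026 is a Wednesday, so the first Saturday is April 4 and the second is April 11.
1 November 2026 is a Sunday, so the first Monday is November 2.
April 1, 2026 does not fall between 11 April and 2 November, so daylight saving is not in effect and Irtara Isles is at UTC+01:00.
07:30 Irtara Isles − 1h = 06:30 UTC.
At the standard offset (UTC+13:00), 06:30 UTC + 13h = 19:30 Rasos Republic standard time.
The standard-time date in Rasos Republic, April 1, 2026, falls between 27 March and 12 October, so daylight saving is in effect and Rasos Republic is at UTC+14:00.
06:30 UTC + 14h = 20:30 Rasos Republic.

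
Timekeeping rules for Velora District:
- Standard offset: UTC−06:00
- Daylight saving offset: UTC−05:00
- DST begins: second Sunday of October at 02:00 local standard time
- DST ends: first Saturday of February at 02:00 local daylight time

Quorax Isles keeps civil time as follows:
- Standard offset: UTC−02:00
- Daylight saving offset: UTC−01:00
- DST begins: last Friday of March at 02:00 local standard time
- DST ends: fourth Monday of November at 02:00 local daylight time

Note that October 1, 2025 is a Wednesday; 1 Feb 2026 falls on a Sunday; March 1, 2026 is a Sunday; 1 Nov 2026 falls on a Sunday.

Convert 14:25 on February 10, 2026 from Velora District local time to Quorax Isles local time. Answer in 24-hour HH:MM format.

1 October 2025 is a Wednesday, so the first Sunday is October 5 and the second is October 12.
1 February 2026 is a Sunday, so the first Saturday is February 7.
February 10, 2026 does not fall between 12 October 2025 and 7 February 2026, so daylight saving is not in effect and Velora District is at UTC−06:00.
14:25 Velora District + 6h = 20:25 UTC.
1 March 2026 is a Sunday, so Fridays fall on 6, 13, 20, 27; the last is March 27.
1 November 2026 is a Sunday, so the first Monday is November 2 and the fourth is November 23.
At the standard offset (UTC−02:00), 20:25 UTC − 2h = 18:25 Quorax Isles standard time.
Daylight saving runs 27 March – 23 November; the standard-time date in Quorax Isles, February 10, 2026, is outside that window, so Quorax Isles is on standard time at UTC−02:00.
20:25 UTC − 2h = 18:25 Quorax Isles.

18:25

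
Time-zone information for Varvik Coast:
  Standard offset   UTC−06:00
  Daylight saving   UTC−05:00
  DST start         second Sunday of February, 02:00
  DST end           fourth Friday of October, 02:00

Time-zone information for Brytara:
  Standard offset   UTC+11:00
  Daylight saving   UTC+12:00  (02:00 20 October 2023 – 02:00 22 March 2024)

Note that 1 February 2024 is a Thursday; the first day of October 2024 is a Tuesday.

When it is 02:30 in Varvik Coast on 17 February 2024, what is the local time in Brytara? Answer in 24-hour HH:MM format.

19:30

1 February 2024 is a Thursday, so the first Sunday is February 4 and the second is February 11.
1 October 2024 is a Tuesday, so the first Friday is October 4 and the fourth is October 25.
17 February 2024 falls between 11 February and 25 October, so daylight saving is in effect and Varvik Coast is at UTC−05:00.
02:30 Varvik Coast + 5h = 07:30 UTC.
At the standard offset (UTC+11:00), 07:30 UTC + 11h = 18:30 Brytara standard time.
The standard-time date in Brytara, 17 February 2024, falls between 20 October 2023 and 22 March 2024, so daylight saving is in effect and Brytara is at UTC+12:00.
07:30 UTC + 12h = 19:30 Brytara.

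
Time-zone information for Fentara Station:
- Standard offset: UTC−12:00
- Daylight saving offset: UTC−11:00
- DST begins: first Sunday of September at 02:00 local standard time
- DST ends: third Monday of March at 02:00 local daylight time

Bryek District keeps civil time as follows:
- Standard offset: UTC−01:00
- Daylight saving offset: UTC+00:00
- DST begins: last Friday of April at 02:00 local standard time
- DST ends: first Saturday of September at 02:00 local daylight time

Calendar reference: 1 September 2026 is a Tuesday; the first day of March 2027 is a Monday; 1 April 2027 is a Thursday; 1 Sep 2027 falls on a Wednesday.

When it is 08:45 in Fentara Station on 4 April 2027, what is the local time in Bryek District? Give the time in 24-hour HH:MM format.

1 September 2026 is a Tuesday, so the first Sunday is September 6.
1 March 2027 is a Monday, so the first Monday is March 1 and the third is March 15.
4 April 2027 is outside the daylight-saving period (6 September 2026 – 15 March 2027), so Fentara Station is on standard time, UTC−12:00.
08:45 Fentara Station + 12h = 20:45 UTC.
1 April 2027 is a Thursday, so Fridays fall on 2, 9, 16, 23, 30; the last is April 30.
1 September 2027 is a Wednesday, so the first Saturday is September 4.
At the standard offset (UTC−01:00), 20:45 UTC − 1h = 19:45 Bryek District standard time.
The standard-time date in Bryek District, 4 April 2027, is outside the daylight-saving period (30 April – 4 September), so Bryek District is on standard time, UTC−01:00.
20:45 UTC − 1h = 19:45 Bryek District.

19:45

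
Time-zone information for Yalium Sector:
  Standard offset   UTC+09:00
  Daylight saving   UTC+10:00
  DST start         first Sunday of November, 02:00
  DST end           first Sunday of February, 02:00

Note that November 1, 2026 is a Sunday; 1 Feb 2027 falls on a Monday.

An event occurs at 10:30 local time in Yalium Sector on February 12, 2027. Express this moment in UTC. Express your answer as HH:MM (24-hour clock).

1 November 2026 is a Sunday, so the first Sunday is November 1.
1 February 2027 is a Monday, so the first Sunday is February 7.
February 12, 2027 does not fall between 1 November 2026 and 7 February 2027, so daylight saving is not in effect and Yalium Sector is at UTC+09:00.
10:30 local − 9h = 01:30 UTC.

01:30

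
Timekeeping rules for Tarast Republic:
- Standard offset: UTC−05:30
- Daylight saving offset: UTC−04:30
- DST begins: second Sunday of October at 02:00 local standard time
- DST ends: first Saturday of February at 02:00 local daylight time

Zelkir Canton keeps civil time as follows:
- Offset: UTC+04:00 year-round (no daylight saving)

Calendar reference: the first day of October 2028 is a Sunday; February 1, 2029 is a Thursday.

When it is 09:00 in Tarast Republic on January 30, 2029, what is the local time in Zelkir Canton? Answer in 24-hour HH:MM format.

17:30

1 October 2028 is a Sunday, so the first Sunday is October 1 and the second is October 8.
1 February 2029 is a Thursday, so the first Saturday is February 3.
January 30, 2029 lies within the daylight-saving period (8 October 2028 – 3 February 2029), so Tarast Republic is on daylight time, UTC−04:30.
09:00 Tarast Republic + 4h30m = 13:30 UTC.
Zelkir Canton stays on UTC+04:00 all year.
13:30 UTC + 4h = 17:30 Zelkir Canton.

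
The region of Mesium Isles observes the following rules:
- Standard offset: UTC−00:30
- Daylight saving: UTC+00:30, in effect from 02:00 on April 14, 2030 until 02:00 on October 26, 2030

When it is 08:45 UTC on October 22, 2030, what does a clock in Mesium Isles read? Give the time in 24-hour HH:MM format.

09:15

At the standard offset (UTC−00:30), 08:45 UTC − 0h30m = 08:15 Mesium Isles standard time.
The standard-time date in Mesium Isles, October 22, 2030, falls between 14 April and 26 October, so daylight saving is in effect and Mesium Isles is at UTC+00:30.
08:45 UTC + 0h30m = 09:15 local.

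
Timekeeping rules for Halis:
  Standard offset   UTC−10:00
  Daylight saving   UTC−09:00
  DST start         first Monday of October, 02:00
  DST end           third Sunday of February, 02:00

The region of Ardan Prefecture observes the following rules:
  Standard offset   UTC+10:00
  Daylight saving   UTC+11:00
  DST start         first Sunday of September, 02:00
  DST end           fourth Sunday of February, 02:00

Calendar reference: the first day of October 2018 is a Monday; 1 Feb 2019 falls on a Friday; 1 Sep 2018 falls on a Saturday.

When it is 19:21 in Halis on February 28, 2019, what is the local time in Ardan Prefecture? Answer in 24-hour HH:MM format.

15:21

1 October 2018 is a Monday, so the first Monday is October 1.
1 February 2019 is a Friday, so the first Sunday is February 3 and the third is February 17.
Daylight saving runs 1 October 2018 – 17 February 2019; February 28, 2019 is outside that window, so Halis is on standard time at UTC−10:00.
19:21 Halis + 10h = 05:21 UTC (rolling into the next day, 1 March 2019).
1 September 2018 is a Saturday, so the first Sunday is September 2.
1 February 2019 is a Friday, so the first Sunday is February 3 and the fourth is February 24.
At the standard offset (UTC+10:00), 05:21 UTC + 10h = 15:21 Ardan Prefecture standard time.
The standard-time date in Ardan Prefecture, March 1, 2019, is outside the daylight-saving period (2 September 2018 – 24 February 2019), so Ardan Prefecture is on standard time, UTC+10:00.
05:21 UTC + 10h = 15:21 Ardan Prefecture.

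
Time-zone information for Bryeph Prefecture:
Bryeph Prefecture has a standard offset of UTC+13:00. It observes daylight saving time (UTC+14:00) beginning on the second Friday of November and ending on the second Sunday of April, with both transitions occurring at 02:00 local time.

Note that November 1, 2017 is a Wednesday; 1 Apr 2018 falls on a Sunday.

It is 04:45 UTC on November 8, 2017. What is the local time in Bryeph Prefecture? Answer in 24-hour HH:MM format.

1 November 2017 is a Wednesday, so the first Friday is November 3 and the second is November 10.
1 April 2018 is a Sunday, so the first Sunday is April 1 and the second is April 8.
At the standard offset (UTC+13:00), 04:45 UTC + 13h = 17:45 Bryeph Prefecture standard time.
Daylight saving runs 10 November 2017 – 8 April 2018; the standard-time date in Bryeph Prefecture, November 8, 2017, is outside that window, so Bryeph Prefecture is on standard time at UTC+13:00.
04:45 UTC + 13h = 17:45 local.

17:45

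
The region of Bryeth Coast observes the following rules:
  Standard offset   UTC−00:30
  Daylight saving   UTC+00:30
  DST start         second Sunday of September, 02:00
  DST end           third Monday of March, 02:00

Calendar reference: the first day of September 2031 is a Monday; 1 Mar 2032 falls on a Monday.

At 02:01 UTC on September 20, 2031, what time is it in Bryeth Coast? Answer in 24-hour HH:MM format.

1 September 2031 is a Monday, so the first Sunday is September 7 and the second is September 14.
1 March 2032 is a Monday, so the first Monday is March 1 and the third is March 15.
At the standard offset (UTC−00:30), 02:01 UTC − 0h30m = 01:31 Bryeth Coast standard time.
The standard-time date in Bryeth Coast, September 20, 2031, lies within the daylight-saving period (14 September 2031 – 15 March 2032), so Bryeth Coast is on daylight time, UTC+00:30.
02:01 UTC + 0h30m = 02:31 local.

02:31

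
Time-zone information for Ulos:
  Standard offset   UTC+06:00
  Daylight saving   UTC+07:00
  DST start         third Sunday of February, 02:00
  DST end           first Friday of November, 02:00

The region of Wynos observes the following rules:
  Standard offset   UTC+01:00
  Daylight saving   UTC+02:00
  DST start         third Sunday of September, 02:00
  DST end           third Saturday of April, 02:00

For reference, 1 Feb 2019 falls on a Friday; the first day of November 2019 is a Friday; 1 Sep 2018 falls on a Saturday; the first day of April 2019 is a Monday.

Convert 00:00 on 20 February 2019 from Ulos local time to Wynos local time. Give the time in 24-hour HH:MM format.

1 February 2019 is a Friday, so the first Sunday is February 3 and the third is February 17.
1 November 2019 is a Friday, so the first Friday is November 1.
Daylight saving runs 17 February – 1 November; 20 February 2019 is inside that window, so Ulos is at UTC+07:00.
00:00 Ulos − 7h = 17:00 UTC (rolling into the previous day, 19 February 2019).
1 September 2018 is a Saturday, so the first Sunday is September 2 and the third is September 16.
1 April 2019 is a Monday, so the first Saturday is April 6 and the third is April 20.
At the standard offset (UTC+01:00), 17:00 UTC + 1h = 18:00 Wynos standard time.
The standard-time date in Wynos, 19 February 2019, falls between 16 September 2018 and 20 April 2019, so daylight saving is in effect and Wynos is at UTC+02:00.
17:00 UTC + 2h = 19:00 Wynos.

19:00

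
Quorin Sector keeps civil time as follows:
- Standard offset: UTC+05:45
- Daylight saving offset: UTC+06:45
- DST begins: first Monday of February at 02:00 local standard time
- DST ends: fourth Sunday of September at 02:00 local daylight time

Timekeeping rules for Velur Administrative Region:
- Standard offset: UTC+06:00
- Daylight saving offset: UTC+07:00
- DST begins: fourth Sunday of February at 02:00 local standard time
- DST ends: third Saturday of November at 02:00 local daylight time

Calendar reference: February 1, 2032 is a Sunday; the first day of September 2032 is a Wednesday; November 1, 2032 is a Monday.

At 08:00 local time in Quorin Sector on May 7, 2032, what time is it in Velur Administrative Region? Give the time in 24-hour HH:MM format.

08:15

1 February 2032 is a Sunday, so the first Monday is February 2.
1 September 2032 is a Wednesday, so the first Sunday is September 5 and the fourth is September 26.
May 7, 2032 lies within the daylight-saving period (2 February – 26 September), so Quorin Sector is on daylight time, UTC+06:45.
08:00 Quorin Sector − 6h45m = 01:15 UTC.
1 February 2032 is a Sunday, so the first Sunday is February 1 and the fourth is February 22.
1 November 2032 is a Monday, so the first Saturday is November 6 and the third is November 20.
At the standard offset (UTC+06:00), 01:15 UTC + 6h = 07:15 Velur Administrative Region standard time.
Daylight saving runs 22 February – 20 November; the standard-time date in Velur Administrative Region, May 7, 2032, is inside that window, so Velur Administrative Region is at UTC+07:00.
01:15 UTC + 7h = 08:15 Velur Administrative Region.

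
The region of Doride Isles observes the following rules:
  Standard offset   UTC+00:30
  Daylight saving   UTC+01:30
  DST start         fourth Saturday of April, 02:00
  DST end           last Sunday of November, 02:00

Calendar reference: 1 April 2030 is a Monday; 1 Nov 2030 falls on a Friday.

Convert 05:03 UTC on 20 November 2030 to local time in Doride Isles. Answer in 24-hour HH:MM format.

1 April 2030 is a Monday, so the first Saturday is April 6 and the fourth is April 27.
1 November 2030 is a Friday, so Sundays fall on 3, 10, 17, 24; the last is November 24.
At the standard offset (UTC+00:30), 05:03 UTC + 0h30m = 05:33 Doride Isles standard time.
The standard-time date in Doride Isles, 20 November 2030, lies within the daylight-saving period (27 April – 24 November), so Doride Isles is on daylight time, UTC+01:30.
05:03 UTC + 1h30m = 06:33 local.

06:33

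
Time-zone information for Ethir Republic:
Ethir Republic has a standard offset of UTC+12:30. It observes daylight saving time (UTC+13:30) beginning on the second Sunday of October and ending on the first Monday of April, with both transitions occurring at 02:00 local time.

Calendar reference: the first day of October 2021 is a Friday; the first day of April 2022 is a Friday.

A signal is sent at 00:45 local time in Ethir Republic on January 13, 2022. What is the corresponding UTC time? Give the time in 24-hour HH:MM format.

1 October 2021 is a Friday, so the first Sunday is October 3 and the second is October 10.
1 April 2022 is a Friday, so the first Monday is April 4.
January 13, 2022 lies within the daylight-saving period (10 October 2021 – 4 April 2022), so Ethir Republic is on daylight time, UTC+13:30.
00:45 local − 13h30m = 11:15 UTC (rolling into the previous day, 12 January 2022).

11:15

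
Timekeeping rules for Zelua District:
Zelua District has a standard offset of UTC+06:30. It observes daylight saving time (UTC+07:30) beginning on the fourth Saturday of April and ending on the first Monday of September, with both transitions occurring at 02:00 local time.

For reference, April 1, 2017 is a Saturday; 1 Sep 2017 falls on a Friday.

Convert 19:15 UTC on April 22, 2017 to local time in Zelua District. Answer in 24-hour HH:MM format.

1 April 2017 is a Saturday, so the first Saturday is April 1 and the fourth is April 22.
1 September 2017 is a Friday, so the first Monday is September 4.
At the standard offset (UTC+06:30), 19:15 UTC + 6h30m = 01:45 Zelua District standard time (rolling into the next day, 23 April 2017).
The standard-time date in Zelua District, April 23, 2017, lies within the daylight-saving period (22 April – 4 September), so Zelua District is on daylight time, UTC+07:30.
19:15 UTC + 7h30m = 02:45 local (rolling into the next day, 23 April 2017).

02:45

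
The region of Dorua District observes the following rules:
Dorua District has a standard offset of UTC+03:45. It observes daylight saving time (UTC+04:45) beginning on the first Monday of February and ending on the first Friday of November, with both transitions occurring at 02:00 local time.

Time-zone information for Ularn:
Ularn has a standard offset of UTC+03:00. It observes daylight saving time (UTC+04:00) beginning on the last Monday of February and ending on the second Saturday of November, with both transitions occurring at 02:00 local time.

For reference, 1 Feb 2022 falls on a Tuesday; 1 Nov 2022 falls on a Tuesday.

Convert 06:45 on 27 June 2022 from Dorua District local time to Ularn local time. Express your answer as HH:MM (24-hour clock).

06:00

1 February 2022 is a Tuesday, so the first Monday is February 7.
1 November 2022 is a Tuesday, so the first Friday is November 4.
27 June 2022 falls between 7 February and 4 November, so daylight saving is in effect and Dorua District is at UTC+04:45.
06:45 Dorua District − 4h45m = 02:00 UTC.
1 February 2022 is a Tuesday, so Mondays fall on 7, 14, 21, 28; the last is February 28.
1 November 2022 is a Tuesday, so the first Saturday is November 5 and the second is November 12.
At the standard offset (UTC+03:00), 02:00 UTC + 3h = 05:00 Ularn standard time.
The standard-time date in Ularn, 27 June 2022, falls between 28 February and 12 November, so daylight saving is in effect and Ularn is at UTC+04:00.
02:00 UTC + 4h = 06:00 Ularn.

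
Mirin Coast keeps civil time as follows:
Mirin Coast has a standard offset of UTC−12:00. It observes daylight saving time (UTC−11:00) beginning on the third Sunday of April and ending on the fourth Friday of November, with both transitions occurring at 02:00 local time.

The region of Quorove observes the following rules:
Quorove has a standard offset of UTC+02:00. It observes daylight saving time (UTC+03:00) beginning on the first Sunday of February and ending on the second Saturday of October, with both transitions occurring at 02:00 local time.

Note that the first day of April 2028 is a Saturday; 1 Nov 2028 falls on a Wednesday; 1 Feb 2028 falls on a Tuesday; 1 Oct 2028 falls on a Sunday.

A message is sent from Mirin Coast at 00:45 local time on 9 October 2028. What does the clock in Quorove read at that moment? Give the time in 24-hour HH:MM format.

1 April 2028 is a Saturday, so the first Sunday is April 2 and the third is April 16.
1 November 2028 is a Wednesday, so the first Friday is November 3 and the fourth is November 24.
9 October 2028 falls between 16 April and 24 November, so daylight saving is in effect and Mirin Coast is at UTC−11:00.
00:45 Mirin Coast + 11h = 11:45 UTC.
1 February 2028 is a Tuesday, so the first Sunday is February 6.
1 October 2028 is a Sunday, so the first Saturday is October 7 and the second is October 14.
At the standard offset (UTC+02:00), 11:45 UTC + 2h = 13:45 Quorove standard time.
Daylight saving runs 6 February – 14 October; the standard-time date in Quorove, 9 October 2028, is inside that window, so Quorove is at UTC+03:00.
11:45 UTC + 3h = 14:45 Quorove.

14:45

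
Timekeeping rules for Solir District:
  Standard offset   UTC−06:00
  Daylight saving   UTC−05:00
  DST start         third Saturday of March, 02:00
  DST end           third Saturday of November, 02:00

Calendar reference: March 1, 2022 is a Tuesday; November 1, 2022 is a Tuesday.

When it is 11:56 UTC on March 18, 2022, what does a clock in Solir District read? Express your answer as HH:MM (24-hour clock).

1 March 2022 is a Tuesday, so the first Saturday is March 5 and the third is March 19.
1 November 2022 is a Tuesday, so the first Saturday is November 5 and the third is November 19.
At the standard offset (UTC−06:00), 11:56 UTC − 6h = 05:56 Solir District standard time.
Daylight saving runs 19 March – 19 November; the standard-time date in Solir District, March 18, 2022, is outside that window, so Solir District is on standard time at UTC−06:00.
11:56 UTC − 6h = 05:56 local.

05:56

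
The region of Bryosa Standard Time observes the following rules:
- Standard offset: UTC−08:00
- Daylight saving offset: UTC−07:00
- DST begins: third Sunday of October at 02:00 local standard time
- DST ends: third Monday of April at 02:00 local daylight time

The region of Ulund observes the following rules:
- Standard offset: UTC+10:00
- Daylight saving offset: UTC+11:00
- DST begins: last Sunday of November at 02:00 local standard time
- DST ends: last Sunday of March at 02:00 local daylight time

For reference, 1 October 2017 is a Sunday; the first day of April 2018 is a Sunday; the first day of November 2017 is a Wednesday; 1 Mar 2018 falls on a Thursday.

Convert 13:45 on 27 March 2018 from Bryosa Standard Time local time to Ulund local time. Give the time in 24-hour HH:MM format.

06:45

1 October 2017 is a Sunday, so the first Sunday is October 1 and the third is October 15.
1 April 2018 is a Sunday, so the first Monday is April 2 and the third is April 16.
27 March 2018 lies within the daylight-saving period (15 October 2017 – 16 April 2018), so Bryosa Standard Time is on daylight time, UTC−07:00.
13:45 Bryosa Standard Time + 7h = 20:45 UTC.
1 November 2017 is a Wednesday, so Sundays fall on 5, 12, 19, 26; the last is November 26.
1 March 2018 is a Thursday, so Sundays fall on 4, 11, 18, 25; the last is March 25.
At the standard offset (UTC+10:00), 20:45 UTC + 10h = 06:45 Ulund standard time (rolling into the next day, 28 March 2018).
Daylight saving runs 26 November 2017 – 25 March 2018; the standard-time date in Ulund, 28 March 2018, is outside that window, so Ulund is on standard time at UTC+10:00.
20:45 UTC + 10h = 06:45 Ulund (rolling into the next day, 28 March 2018).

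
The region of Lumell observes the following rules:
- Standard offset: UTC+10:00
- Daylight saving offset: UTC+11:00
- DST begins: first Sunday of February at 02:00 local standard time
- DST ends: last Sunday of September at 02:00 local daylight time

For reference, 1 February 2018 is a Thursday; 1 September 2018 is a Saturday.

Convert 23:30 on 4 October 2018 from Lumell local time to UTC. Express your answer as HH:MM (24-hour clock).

1 February 2018 is a Thursday, so the first Sunday is February 4.
1 September 2018 is a Saturday, so Sundays fall on 2, 9, 16, 23, 30; the last is September 30.
4 October 2018 is outside the daylight-saving period (4 February – 30 September), so Lumell is on standard time, UTC+10:00.
23:30 local − 10h = 13:30 UTC.

13:30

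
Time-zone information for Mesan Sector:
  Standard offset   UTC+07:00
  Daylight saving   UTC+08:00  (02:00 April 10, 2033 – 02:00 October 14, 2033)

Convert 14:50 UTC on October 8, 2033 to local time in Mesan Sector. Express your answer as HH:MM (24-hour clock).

22:50

At the standard offset (UTC+07:00), 14:50 UTC + 7h = 21:50 Mesan Sector standard time.
Daylight saving runs 10 April – 14 October; the standard-time date in Mesan Sector, October 8, 2033, is inside that window, so Mesan Sector is at UTC+08:00.
14:50 UTC + 8h = 22:50 local.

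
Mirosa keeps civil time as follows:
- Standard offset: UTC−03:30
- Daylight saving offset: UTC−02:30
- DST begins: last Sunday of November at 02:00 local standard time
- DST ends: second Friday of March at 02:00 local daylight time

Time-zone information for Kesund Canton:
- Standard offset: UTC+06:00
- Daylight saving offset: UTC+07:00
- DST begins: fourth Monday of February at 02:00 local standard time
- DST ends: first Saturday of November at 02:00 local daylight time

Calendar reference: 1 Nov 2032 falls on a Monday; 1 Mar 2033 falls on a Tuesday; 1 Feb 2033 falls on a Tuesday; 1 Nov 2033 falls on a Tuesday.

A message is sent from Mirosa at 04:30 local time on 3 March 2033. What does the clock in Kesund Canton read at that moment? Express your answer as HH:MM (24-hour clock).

1 November 2032 is a Monday, so Sundays fall on 7, 14, 21, 28; the last is November 28.
1 March 2033 is a Tuesday, so the first Friday is March 4 and the second is March 11.
3 March 2033 falls between 28 November 2032 and 11 March 2033, so daylight saving is in effect and Mirosa is at UTC−02:30.
04:30 Mirosa + 2h30m = 07:00 UTC.
1 February 2033 is a Tuesday, so the first Monday is February 7 and the fourth is February 28.
1 November 2033 is a Tuesday, so the first Saturday is November 5.
At the standard offset (UTC+06:00), 07:00 UTC + 6h = 13:00 Kesund Canton standard time.
The standard-time date in Kesund Canton, 3 March 2033, falls between 28 February and 5 November, so daylight saving is in effect and Kesund Canton is at UTC+07:00.
07:00 UTC + 7h = 14:00 Kesund Canton.

14:00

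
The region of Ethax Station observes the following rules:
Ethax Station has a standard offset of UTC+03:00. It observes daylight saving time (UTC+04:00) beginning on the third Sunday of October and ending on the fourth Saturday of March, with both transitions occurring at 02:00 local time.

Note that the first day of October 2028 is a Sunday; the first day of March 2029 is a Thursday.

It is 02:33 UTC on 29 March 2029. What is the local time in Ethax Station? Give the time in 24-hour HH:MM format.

1 October 2028 is a Sunday, so the first Sunday is October 1 and the third is October 15.
1 March 2029 is a Thursday, so the first Saturday is March 3 and the fourth is March 24.
At the standard offset (UTC+03:00), 02:33 UTC + 3h = 05:33 Ethax Station standard time.
The standard-time date in Ethax Station, 29 March 2029, does not fall between 15 October 2028 and 24 March 2029, so daylight saving is not in effect and Ethax Station is at UTC+03:00.
02:33 UTC + 3h = 05:33 local.

05:33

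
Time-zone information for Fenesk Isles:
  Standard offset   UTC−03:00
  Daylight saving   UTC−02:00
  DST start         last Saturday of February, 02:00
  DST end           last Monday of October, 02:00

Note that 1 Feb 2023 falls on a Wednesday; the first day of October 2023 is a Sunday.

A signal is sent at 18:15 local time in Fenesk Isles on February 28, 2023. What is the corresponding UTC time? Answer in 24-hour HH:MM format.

20:15

1 February 2023 is a Wednesday, so Saturdays fall on 4, 11, 18, 25; the last is February 25.
1 October 2023 is a Sunday, so Mondays fall on 2, 9, 16, 23, 30; the last is October 30.
February 28, 2023 lies within the daylight-saving period (25 February – 30 October), so Fenesk Isles is on daylight time, UTC−02:00.
18:15 local + 2h = 20:15 UTC.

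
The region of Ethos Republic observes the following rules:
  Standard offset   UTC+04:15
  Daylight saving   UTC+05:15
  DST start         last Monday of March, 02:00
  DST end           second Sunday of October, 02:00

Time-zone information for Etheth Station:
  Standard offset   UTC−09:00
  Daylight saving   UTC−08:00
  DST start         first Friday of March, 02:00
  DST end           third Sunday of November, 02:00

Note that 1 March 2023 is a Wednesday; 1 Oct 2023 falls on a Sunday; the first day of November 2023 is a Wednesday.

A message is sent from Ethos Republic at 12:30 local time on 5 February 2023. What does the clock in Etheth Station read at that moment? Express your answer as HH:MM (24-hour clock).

23:15

1 March 2023 is a Wednesday, so Mondays fall on 6, 13, 20, 27; the last is March 27.
1 October 2023 is a Sunday, so the first Sunday is October 1 and the second is October 8.
Daylight saving runs 27 March – 8 October; 5 February 2023 is outside that window, so Ethos Republic is on standard time at UTC+04:15.
12:30 Ethos Republic − 4h15m = 08:15 UTC.
1 March 2023 is a Wednesday, so the first Friday is March 3.
1 November 2023 is a Wednesday, so the first Sunday is November 5 and the third is November 19.
At the standard offset (UTC−09:00), 08:15 UTC − 9h = 23:15 Etheth Station standard time (rolling into the previous day, 4 February 2023).
The standard-time date in Etheth Station, 4 February 2023, is outside the daylight-saving period (3 March – 19 November), so Etheth Station is on standard time, UTC−09:00.
08:15 UTC − 9h = 23:15 Etheth Station (rolling into the previous day, 4 February 2023).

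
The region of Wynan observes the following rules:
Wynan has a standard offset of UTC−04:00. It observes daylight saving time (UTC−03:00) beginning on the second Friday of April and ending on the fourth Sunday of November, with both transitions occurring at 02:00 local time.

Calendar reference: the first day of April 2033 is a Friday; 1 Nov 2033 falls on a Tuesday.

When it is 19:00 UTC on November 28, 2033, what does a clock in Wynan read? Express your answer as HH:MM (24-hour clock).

1 April 2033 is a Friday, so the first Friday is April 1 and the second is April 8.
1 November 2033 is a Tuesday, so the first Sunday is November 6 and the fourth is November 27.
At the standard offset (UTC−04:00), 19:00 UTC − 4h = 15:00 Wynan standard time.
Daylight saving runs 8 April – 27 November; the standard-time date in Wynan, November 28, 2033, is outside that window, so Wynan is on standard time at UTC−04:00.
19:00 UTC − 4h = 15:00 local.

15:00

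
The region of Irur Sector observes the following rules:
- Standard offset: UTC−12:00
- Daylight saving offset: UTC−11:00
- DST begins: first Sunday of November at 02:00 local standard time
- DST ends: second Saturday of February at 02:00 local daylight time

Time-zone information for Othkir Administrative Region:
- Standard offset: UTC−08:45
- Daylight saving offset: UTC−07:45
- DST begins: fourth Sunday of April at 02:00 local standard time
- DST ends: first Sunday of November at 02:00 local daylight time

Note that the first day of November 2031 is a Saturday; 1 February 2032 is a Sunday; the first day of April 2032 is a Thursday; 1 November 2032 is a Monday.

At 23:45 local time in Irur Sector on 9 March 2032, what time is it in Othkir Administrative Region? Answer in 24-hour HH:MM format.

03:00

1 November 2031 is a Saturday, so the first Sunday is November 2.
1 February 2032 is a Sunday, so the first Saturday is February 7 and the second is February 14.
9 March 2032 is outside the daylight-saving period (2 November 2031 – 14 February 2032), so Irur Sector is on standard time, UTC−12:00.
23:45 Irur Sector + 12h = 11:45 UTC (rolling into the next day, 10 March 2032).
1 April 2032 is a Thursday, so the first Sunday is April 4 and the fourth is April 25.
1 November 2032 is a Monday, so the first Sunday is November 7.
At the standard offset (UTC−08:45), 11:45 UTC − 8h45m = 03:00 Othkir Administrative Region standard time.
The standard-time date in Othkir Administrative Region, 10 March 2032, is outside the daylight-saving period (25 April – 7 November), so Othkir Administrative Region is on standard time, UTC−08:45.
11:45 UTC − 8h45m = 03:00 Othkir Administrative Region.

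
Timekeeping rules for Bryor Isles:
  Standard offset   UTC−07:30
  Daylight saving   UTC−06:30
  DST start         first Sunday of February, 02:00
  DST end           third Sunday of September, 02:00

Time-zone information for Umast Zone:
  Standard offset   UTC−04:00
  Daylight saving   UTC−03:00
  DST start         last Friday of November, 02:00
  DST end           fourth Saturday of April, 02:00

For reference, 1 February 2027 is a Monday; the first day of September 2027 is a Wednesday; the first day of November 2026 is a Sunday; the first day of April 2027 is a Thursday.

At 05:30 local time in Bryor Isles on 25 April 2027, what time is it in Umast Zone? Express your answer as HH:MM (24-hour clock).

1 February 2027 is a Monday, so the first Sunday is February 7.
1 September 2027 is a Wednesday, so the first Sunday is September 5 and the third is September 19.
25 April 2027 lies within the daylight-saving period (7 February – 19 September), so Bryor Isles is on daylight time, UTC−06:30.
05:30 Bryor Isles + 6h30m = 12:00 UTC.
1 November 2026 is a Sunday, so Fridays fall on 6, 13, 20, 27; the last is November 27.
1 April 2027 is a Thursday, so the first Saturday is April 3 and the fourth is April 24.
At the standard offset (UTC−04:00), 12:00 UTC − 4h = 08:00 Umast Zone standard time.
Daylight saving runs 27 November 2026 – 24 April 2027; the standard-time date in Umast Zone, 25 April 2027, is outside that window, so Umast Zone is on standard time at UTC−04:00.
12:00 UTC − 4h = 08:00 Umast Zone.

08:00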